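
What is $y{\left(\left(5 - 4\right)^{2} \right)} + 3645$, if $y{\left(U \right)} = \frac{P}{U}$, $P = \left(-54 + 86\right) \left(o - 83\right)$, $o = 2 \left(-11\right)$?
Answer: $285$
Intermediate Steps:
$o = -22$
$P = -3360$ ($P = \left(-54 + 86\right) \left(-22 - 83\right) = 32 \left(-105\right) = -3360$)
$y{\left(U \right)} = - \frac{3360}{U}$
$y{\left(\left(5 - 4\right)^{2} \right)} + 3645 = - \frac{3360}{\left(5 - 4\right)^{2}} + 3645 = - \frac{3360}{1^{2}} + 3645 = - \frac{3360}{1} + 3645 = \left(-3360\right) 1 + 3645 = -3360 + 3645 = 285$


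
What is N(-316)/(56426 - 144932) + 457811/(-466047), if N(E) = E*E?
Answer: -537386479/254617011 ≈ -2.1106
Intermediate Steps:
N(E) = E**2
N(-316)/(56426 - 144932) + 457811/(-466047) = (-316)**2/(56426 - 144932) + 457811/(-466047) = 99856/(-88506) + 457811*(-1/466047) = 99856*(-1/88506) - 457811/466047 = -49928/44253 - 457811/466047 = -537386479/254617011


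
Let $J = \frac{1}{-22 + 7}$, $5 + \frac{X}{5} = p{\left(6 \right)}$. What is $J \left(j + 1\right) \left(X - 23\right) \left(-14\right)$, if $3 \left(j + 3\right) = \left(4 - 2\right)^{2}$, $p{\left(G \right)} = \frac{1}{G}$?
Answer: $\frac{3962}{135} \approx 29.348$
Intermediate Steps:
$X = - \frac{145}{6}$ ($X = -25 + \frac{5}{6} = - \frac{145}{6} \approx -24.167$)
$J = - \frac{1}{15}$ ($J = \frac{1}{-15} = - \frac{1}{15} \approx -0.066667$)
$j = - \frac{5}{3}$ ($j = -3 + \frac{\left(4 - 2\right)^{2}}{3} = -3 + \frac{2^{2}}{3} = -3 + \frac{1}{3} \cdot 4 = -3 + \frac{4}{3} = - \frac{5}{3} \approx -1.6667$)
$J \left(j + 1\right) \left(X - 23\right) \left(-14\right) = - \frac{\left(- \frac{5}{3} + 1\right) \left(- \frac{145}{6} - 23\right)}{15} \left(-14\right) = - \frac{\left(- \frac{2}{3}\right) \left(- \frac{283}{6}\right)}{15} \left(-14\right) = \left(- \frac{1}{15}\right) \frac{283}{9} \left(-14\right) = \left(- \frac{283}{135}\right) \left(-14\right) = \frac{3962}{135}$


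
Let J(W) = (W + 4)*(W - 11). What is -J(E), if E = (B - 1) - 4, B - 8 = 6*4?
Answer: -496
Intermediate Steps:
B = 32 (B = 8 + 6*4 = 8 + 24 = 32)
E = 27 (E = (32 - 1) - 4 = 31 - 4 = 27)
J(W) = (-11 + W)*(4 + W) (J(W) = (4 + W)*(-11 + W) = (-11 + W)*(4 + W))
-J(E) = -(-44 + 27**2 - 7*27) = -(-44 + 729 - 189) = -1*496 = -496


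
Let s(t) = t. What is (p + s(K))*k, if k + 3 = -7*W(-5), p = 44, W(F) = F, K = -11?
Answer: 1056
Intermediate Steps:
k = 32 (k = -3 - 7*(-5) = -3 + 35 = 32)
(p + s(K))*k = (44 - 11)*32 = 33*32 = 1056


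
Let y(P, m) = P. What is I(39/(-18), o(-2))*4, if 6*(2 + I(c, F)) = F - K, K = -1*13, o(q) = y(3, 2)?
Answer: 8/3 ≈ 2.6667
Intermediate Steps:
o(q) = 3
K = -13
I(c, F) = ⅙ + F/6 (I(c, F) = -2 + (F - 1*(-13))/6 = -2 + (F + 13)/6 = -2 + (13 + F)/6 = -2 + (13/6 + F/6) = ⅙ + F/6)
I(39/(-18), o(-2))*4 = (⅙ + (⅙)*3)*4 = (⅙ + ½)*4 = (⅔)*4 = 8/3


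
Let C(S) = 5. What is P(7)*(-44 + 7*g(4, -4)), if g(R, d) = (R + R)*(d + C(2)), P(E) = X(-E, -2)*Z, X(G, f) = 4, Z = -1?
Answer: -48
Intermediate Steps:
P(E) = -4 (P(E) = 4*(-1) = -4)
g(R, d) = 2*R*(5 + d) (g(R, d) = (R + R)*(d + 5) = (2*R)*(5 + d) = 2*R*(5 + d))
P(7)*(-44 + 7*g(4, -4)) = -4*(-44 + 7*(2*4*(5 - 4))) = -4*(-44 + 7*(2*4*1)) = -4*(-44 + 7*8) = -4*(-44 + 56) = -4*12 = -48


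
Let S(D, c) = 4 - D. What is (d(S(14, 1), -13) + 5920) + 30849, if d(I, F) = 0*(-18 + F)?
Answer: 36769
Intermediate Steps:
d(I, F) = 0
(d(S(14, 1), -13) + 5920) + 30849 = (0 + 5920) + 30849 = 5920 + 30849 = 36769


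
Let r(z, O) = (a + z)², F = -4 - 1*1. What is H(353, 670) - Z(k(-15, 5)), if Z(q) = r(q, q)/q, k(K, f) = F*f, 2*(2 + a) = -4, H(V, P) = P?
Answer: 17591/25 ≈ 703.64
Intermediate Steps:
a = -4 (a = -2 + (½)*(-4) = -2 - 2 = -4)
F = -5 (F = -4 - 1 = -5)
k(K, f) = -5*f
r(z, O) = (-4 + z)²
Z(q) = (-4 + q)²/q
H(353, 670) - Z(k(-15, 5)) = 670 - (-4 - 5*5)²/((-5*5)) = 670 - (-4 - 25)²/(-25) = 670 - (-1)*(-29)²/25 = 670 - (-1)*841/25 = 670 - 1*(-841/25) = 670 + 841/25 = 17591/25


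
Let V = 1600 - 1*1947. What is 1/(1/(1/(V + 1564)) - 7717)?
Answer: -1/6500 ≈ -0.00015385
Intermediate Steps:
V = -347 (V = 1600 - 1947 = -347)
1/(1/(1/(V + 1564)) - 7717) = 1/(1/(1/(-347 + 1564)) - 7717) = 1/(1/(1/1217) - 7717) = 1/(1217 - 7717) = 1/(-6500) = -1/6500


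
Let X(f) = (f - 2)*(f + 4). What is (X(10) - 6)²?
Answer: 11236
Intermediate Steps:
X(f) = (-2 + f)*(4 + f)
(X(10) - 6)² = ((-8 + 10² + 2*10) - 6)² = ((-8 + 100 + 20) - 6)² = (112 - 6)² = 106² = 11236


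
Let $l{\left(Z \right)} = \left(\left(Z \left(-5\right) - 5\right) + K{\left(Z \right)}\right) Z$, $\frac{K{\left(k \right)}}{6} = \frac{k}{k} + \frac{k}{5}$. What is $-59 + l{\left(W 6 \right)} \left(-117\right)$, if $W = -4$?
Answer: $\frac{1294193}{5} \approx 2.5884 \cdot 10^{5}$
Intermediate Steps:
$K{\left(k \right)} = 6 + \frac{6 k}{5}$ ($K{\left(k \right)} = 6 \left(\frac{k}{k} + \frac{k}{5}\right) = 6 \left(1 + k \frac{1}{5}\right) = 6 \left(1 + \frac{k}{5}\right) = 6 + \frac{6 k}{5}$)
$l{\left(Z \right)} = Z \left(1 - \frac{19 Z}{5}\right)$ ($l{\left(Z \right)} = \left(\left(Z \left(-5\right) - 5\right) + \left(6 + \frac{6 Z}{5}\right)\right) Z = \left(\left(- 5 Z - 5\right) + \left(6 + \frac{6 Z}{5}\right)\right) Z = \left(\left(-5 - 5 Z\right) + \left(6 + \frac{6 Z}{5}\right)\right) Z = \left(1 - \frac{19 Z}{5}\right) Z = Z \left(1 - \frac{19 Z}{5}\right)$)
$-59 + l{\left(W 6 \right)} \left(-117\right) = -59 + \frac{\left(-4\right) 6 \left(5 - 19 \left(\left(-4\right) 6\right)\right)}{5} \left(-117\right) = -59 + \frac{1}{5} \left(-24\right) \left(5 - -456\right) \left(-117\right) = -59 + \frac{1}{5} \left(-24\right) \left(5 + 456\right) \left(-117\right) = -59 + \frac{1}{5} \left(-24\right) 461 \left(-117\right) = -59 - - \frac{1294488}{5} = -59 + \frac{1294488}{5} = \frac{1294193}{5}$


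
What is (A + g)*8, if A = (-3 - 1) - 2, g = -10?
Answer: -128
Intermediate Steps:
A = -6 (A = -4 - 2 = -6)
(A + g)*8 = (-6 - 10)*8 = -16*8 = -128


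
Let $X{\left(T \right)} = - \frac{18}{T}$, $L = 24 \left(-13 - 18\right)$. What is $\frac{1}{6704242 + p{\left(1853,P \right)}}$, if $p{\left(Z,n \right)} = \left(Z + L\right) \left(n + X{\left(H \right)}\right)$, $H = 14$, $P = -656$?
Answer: $\frac{7}{41827185} \approx 1.6736 \cdot 10^{-7}$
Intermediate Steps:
$L = -744$ ($L = 24 \left(-31\right) = -744$)
$p{\left(Z,n \right)} = \left(-744 + Z\right) \left(- \frac{9}{7} + n\right)$ ($p{\left(Z,n \right)} = \left(Z - 744\right) \left(n - \frac{18}{14}\right) = \left(-744 + Z\right) \left(n - \frac{9}{7}\right) = \left(-744 + Z\right) \left(- \frac{9}{7} + n\right)$)
$\frac{1}{6704242 + p{\left(1853,P \right)}} = \frac{1}{6704242 + \left(\frac{6696}{7} - -488064 - \frac{16677}{7} + 1853 \left(-656\right)\right)} = \frac{1}{6704242 + \left(\frac{6696}{7} + 488064 - \frac{16677}{7} - 1215568\right)} = \frac{1}{6704242 - \frac{5102509}{7}} = \frac{1}{\frac{41827185}{7}} = \frac{7}{41827185}$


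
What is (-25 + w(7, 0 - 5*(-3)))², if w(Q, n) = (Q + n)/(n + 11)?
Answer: 98596/169 ≈ 583.41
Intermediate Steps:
w(Q, n) = (Q + n)/(11 + n)
(-25 + w(7, 0 - 5*(-3)))² = (-25 + (7 + (0 - 5*(-3)))/(11 + (0 - 5*(-3))))² = (-25 + (7 + (0 + 15))/(11 + (0 + 15)))² = (-25 + (7 + 15)/(11 + 15))² = (-25 + 22/26)² = (-25 + (1/26)*22)² = (-25 + 11/13)² = (-314/13)² = 98596/169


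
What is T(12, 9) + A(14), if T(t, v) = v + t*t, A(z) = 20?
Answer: 173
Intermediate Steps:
T(t, v) = v + t²
T(12, 9) + A(14) = (9 + 12²) + 20 = (9 + 144) + 20 = 153 + 20 = 173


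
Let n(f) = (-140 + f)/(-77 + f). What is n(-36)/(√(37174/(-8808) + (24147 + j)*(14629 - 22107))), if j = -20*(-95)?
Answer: -352*I*√944447474322951/96932392914163 ≈ -0.0001116*I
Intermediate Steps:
j = 1900
n(f) = (-140 + f)/(-77 + f)
n(-36)/(√(37174/(-8808) + (24147 + j)*(14629 - 22107))) = ((-140 - 36)/(-77 - 36))/(√(37174/(-8808) + (24147 + 1900)*(14629 - 22107))) = (-176/(-113))/(√(37174*(-1/8808) + 26047*(-7478))) = (-1/113*(-176))/(√(-18587/4404 - 194779466)) = 176/(113*(√(-857808786851/4404))) = 176/(113*((I*√944447474322951/2202))) = 176*(-2*I*√944447474322951/857808786851)/113 = -352*I*√944447474322951/96932392914163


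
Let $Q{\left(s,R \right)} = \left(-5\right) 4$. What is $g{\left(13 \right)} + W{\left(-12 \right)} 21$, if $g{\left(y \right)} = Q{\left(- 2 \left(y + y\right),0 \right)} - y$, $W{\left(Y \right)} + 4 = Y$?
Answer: $-369$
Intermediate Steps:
$W{\left(Y \right)} = -4 + Y$
$Q{\left(s,R \right)} = -20$
$g{\left(y \right)} = -20 - y$
$g{\left(13 \right)} + W{\left(-12 \right)} 21 = \left(-20 - 13\right) + \left(-4 - 12\right) 21 = \left(-20 - 13\right) - 336 = -33 - 336 = -369$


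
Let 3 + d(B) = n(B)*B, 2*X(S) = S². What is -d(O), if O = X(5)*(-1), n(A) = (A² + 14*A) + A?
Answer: -3101/8 ≈ -387.63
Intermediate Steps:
n(A) = A² + 15*A
X(S) = S²/2
O = -25/2 (O = ((½)*5²)*(-1) = ((½)*25)*(-1) = (25/2)*(-1) = -25/2 ≈ -12.500)
d(B) = -3 + B²*(15 + B) (d(B) = -3 + (B*(15 + B))*B = -3 + B²*(15 + B))
-d(O) = -(-3 + (-25/2)²*(15 - 25/2)) = -(-3 + (625/4)*(5/2)) = -(-3 + 3125/8) = -1*3101/8 = -3101/8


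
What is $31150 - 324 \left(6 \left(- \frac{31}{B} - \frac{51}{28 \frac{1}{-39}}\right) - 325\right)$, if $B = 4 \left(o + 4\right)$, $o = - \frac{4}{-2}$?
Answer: $\frac{6073}{7} \approx 867.57$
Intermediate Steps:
$o = 2$ ($o = \left(-4\right) \left(- \frac{1}{2}\right) = 2$)
$B = 24$ ($B = 4 \left(2 + 4\right) = 4 \cdot 6 = 24$)
$31150 - 324 \left(6 \left(- \frac{31}{B} - \frac{51}{28 \frac{1}{-39}}\right) - 325\right) = 31150 - 324 \left(6 \left(- \frac{31}{24} - \frac{51}{28 \frac{1}{-39}}\right) - 325\right) = 31150 - 324 \left(6 \left(\left(-31\right) \frac{1}{24} - \frac{51}{28 \left(- \frac{1}{39}\right)}\right) - 325\right) = 31150 - 324 \left(6 \left(- \frac{31}{24} - \frac{51}{- \frac{28}{39}}\right) - 325\right) = 31150 - 324 \left(6 \left(- \frac{31}{24} - - \frac{1989}{28}\right) - 325\right) = 31150 - 324 \left(6 \left(- \frac{31}{24} + \frac{1989}{28}\right) - 325\right) = 31150 - 324 \left(6 \cdot \frac{11717}{168} - 325\right) = 31150 - 324 \left(\frac{11717}{28} - 325\right) = 31150 - \frac{211977}{7} = \frac{6073}{7}$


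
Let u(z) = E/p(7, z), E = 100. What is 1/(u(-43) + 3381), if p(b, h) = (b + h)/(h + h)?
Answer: 9/32579 ≈ 0.00027625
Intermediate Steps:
p(b, h) = (b + h)/(2*h) (p(b, h) = (b + h)/((2*h)) = (b + h)*(1/(2*h)) = (b + h)/(2*h))
u(z) = 200*z/(7 + z) (u(z) = 100/(((7 + z)/(2*z))) = 100*(2*z/(7 + z)) = 200*z/(7 + z))
1/(u(-43) + 3381) = 1/(200*(-43)/(7 - 43) + 3381) = 1/(200*(-43)/(-36) + 3381) = 1/(200*(-43)*(-1/36) + 3381) = 1/(2150/9 + 3381) = 1/(32579/9) = 9/32579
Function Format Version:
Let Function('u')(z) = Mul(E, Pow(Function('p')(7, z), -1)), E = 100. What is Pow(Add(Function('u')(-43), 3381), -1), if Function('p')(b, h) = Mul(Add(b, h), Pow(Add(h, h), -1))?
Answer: Rational(9, 32579) ≈ 0.00027625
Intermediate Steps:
Function('p')(b, h) = Mul(Rational(1, 2), Pow(h, -1), Add(b, h)) (Function('p')(b, h) = Mul(Add(b, h), Pow(Mul(2, h), -1)) = Mul(Add(b, h), Mul(Rational(1, 2), Pow(h, -1))) = Mul(Rational(1, 2), Pow(h, -1), Add(b, h)))
Function('u')(z) = Mul(200, z, Pow(Add(7, z), -1)) (Function('u')(z) = Mul(100, Pow(Mul(Rational(1, 2), Pow(z, -1), Add(7, z)), -1)) = Mul(100, Mul(2, z, Pow(Add(7, z), -1))) = Mul(200, z, Pow(Add(7, z), -1)))
Pow(Add(Function('u')(-43), 3381), -1) = Pow(Add(Mul(200, -43, Pow(Add(7, -43), -1)), 3381), -1) = Pow(Add(Mul(200, -43, Pow(-36, -1)), 3381), -1) = Pow(Add(Mul(200, -43, Rational(-1, 36)), 3381), -1) = Pow(Add(Rational(2150, 9), 3381), -1) = Pow(Rational(32579, 9), -1) = Rational(9, 32579)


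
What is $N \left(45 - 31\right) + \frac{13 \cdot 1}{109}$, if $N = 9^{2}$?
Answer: $\frac{123619}{109} \approx 1134.1$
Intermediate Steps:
$N = 81$
$N \left(45 - 31\right) + \frac{13 \cdot 1}{109} = 81 \left(45 - 31\right) + \frac{13 \cdot 1}{109} = 81 \left(45 - 31\right) + 13 \cdot \frac{1}{109} = 81 \cdot 14 + \frac{13}{109} = 1134 + \frac{13}{109} = \frac{123619}{109}$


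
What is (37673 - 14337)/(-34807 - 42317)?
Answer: -5834/19281 ≈ -0.30258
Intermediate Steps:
(37673 - 14337)/(-34807 - 42317) = 23336/(-77124) = 23336*(-1/77124) = -5834/19281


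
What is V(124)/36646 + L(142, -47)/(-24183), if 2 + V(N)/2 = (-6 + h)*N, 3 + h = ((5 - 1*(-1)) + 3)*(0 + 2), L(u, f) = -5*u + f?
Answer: 40810373/443105109 ≈ 0.092101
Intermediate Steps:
L(u, f) = f - 5*u
h = 15 (h = -3 + ((5 - 1*(-1)) + 3)*(0 + 2) = -3 + ((5 + 1) + 3)*2 = -3 + (6 + 3)*2 = -3 + 9*2 = -3 + 18 = 15)
V(N) = -4 + 18*N (V(N) = -4 + 2*((-6 + 15)*N) = -4 + 2*(9*N) = -4 + 18*N)
V(124)/36646 + L(142, -47)/(-24183) = (-4 + 18*124)/36646 + (-47 - 5*142)/(-24183) = (-4 + 2232)*(1/36646) + (-47 - 710)*(-1/24183) = 2228*(1/36646) - 757*(-1/24183) = 1114/18323 + 757/24183 = 40810373/443105109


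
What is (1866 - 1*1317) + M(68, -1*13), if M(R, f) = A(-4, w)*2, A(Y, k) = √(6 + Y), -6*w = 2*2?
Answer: 549 + 2*√2 ≈ 551.83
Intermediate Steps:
w = -⅔ (w = -2/3 = -⅙*4 = -⅔ ≈ -0.66667)
M(R, f) = 2*√2 (M(R, f) = √(6 - 4)*2 = √2*2 = 2*√2)
(1866 - 1*1317) + M(68, -1*13) = (1866 - 1*1317) + 2*√2 = (1866 - 1317) + 2*√2 = 549 + 2*√2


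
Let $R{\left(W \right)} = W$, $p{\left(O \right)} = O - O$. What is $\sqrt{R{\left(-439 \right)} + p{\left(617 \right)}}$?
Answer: $i \sqrt{439} \approx 20.952 i$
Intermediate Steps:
$p{\left(O \right)} = 0$
$\sqrt{R{\left(-439 \right)} + p{\left(617 \right)}} = \sqrt{-439 + 0} = \sqrt{-439} = i \sqrt{439}$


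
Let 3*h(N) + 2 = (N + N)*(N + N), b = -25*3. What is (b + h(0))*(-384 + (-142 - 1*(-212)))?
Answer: 71278/3 ≈ 23759.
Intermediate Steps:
b = -75
h(N) = -⅔ + 4*N²/3 (h(N) = -⅔ + ((N + N)*(N + N))/3 = -⅔ + ((2*N)*(2*N))/3 = -⅔ + (4*N²)/3 = -⅔ + 4*N²/3)
(b + h(0))*(-384 + (-142 - 1*(-212))) = (-75 + (-⅔ + (4/3)*0²))*(-384 + (-142 - 1*(-212))) = (-75 + (-⅔ + (4/3)*0))*(-384 + (-142 + 212)) = (-75 + (-⅔ + 0))*(-384 + 70) = (-75 - ⅔)*(-314) = -227/3*(-314) = 71278/3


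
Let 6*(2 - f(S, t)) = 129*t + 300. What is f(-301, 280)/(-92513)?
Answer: 6068/92513 ≈ 0.065591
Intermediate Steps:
f(S, t) = -48 - 43*t/2 (f(S, t) = 2 - (129*t + 300)/6 = 2 - (300 + 129*t)/6 = 2 + (-50 - 43*t/2) = -48 - 43*t/2)
f(-301, 280)/(-92513) = (-48 - 43/2*280)/(-92513) = (-48 - 6020)*(-1/92513) = -6068*(-1/92513) = 6068/92513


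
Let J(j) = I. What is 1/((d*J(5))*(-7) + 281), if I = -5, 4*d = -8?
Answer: 1/211 ≈ 0.0047393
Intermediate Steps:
d = -2 (d = (¼)*(-8) = -2)
J(j) = -5
1/((d*J(5))*(-7) + 281) = 1/(-2*(-5)*(-7) + 281) = 1/(10*(-7) + 281) = 1/(-70 + 281) = 1/211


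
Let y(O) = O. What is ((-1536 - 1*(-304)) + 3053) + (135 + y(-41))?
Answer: 1915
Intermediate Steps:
((-1536 - 1*(-304)) + 3053) + (135 + y(-41)) = ((-1536 - 1*(-304)) + 3053) + (135 - 41) = ((-1536 + 304) + 3053) + 94 = (-1232 + 3053) + 94 = 1821 + 94 = 1915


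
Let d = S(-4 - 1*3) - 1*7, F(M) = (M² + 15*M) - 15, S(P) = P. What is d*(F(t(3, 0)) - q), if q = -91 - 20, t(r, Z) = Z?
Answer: -1344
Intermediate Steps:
q = -111
F(M) = -15 + M² + 15*M
d = -14 (d = (-4 - 1*3) - 1*7 = (-4 - 3) - 7 = -7 - 7 = -14)
d*(F(t(3, 0)) - q) = -14*((-15 + 0² + 15*0) - 1*(-111)) = -14*((-15 + 0 + 0) + 111) = -14*(-15 + 111) = -14*96 = -1344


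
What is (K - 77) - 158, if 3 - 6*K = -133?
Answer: -637/3 ≈ -212.33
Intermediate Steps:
K = 68/3 (K = 1/2 - 1/6*(-133) = 1/2 + 133/6 = 68/3 ≈ 22.667)
(K - 77) - 158 = (68/3 - 77) - 158 = -163/3 - 158 = -637/3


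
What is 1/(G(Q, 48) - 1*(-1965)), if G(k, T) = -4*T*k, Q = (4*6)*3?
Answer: -1/11859 ≈ -8.4324e-5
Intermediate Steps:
Q = 72 (Q = 24*3 = 72)
G(k, T) = -4*T*k
1/(G(Q, 48) - 1*(-1965)) = 1/(-4*48*72 - 1*(-1965)) = 1/(-13824 + 1965) = 1/(-11859) = -1/11859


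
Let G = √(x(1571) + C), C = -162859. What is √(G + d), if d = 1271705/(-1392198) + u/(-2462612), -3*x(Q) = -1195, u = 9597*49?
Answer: √(-811341428733212631484719 + 244879684182415606528812*I*√1462146)/857110875294 ≈ 14.177 + 14.216*I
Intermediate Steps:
u = 470253
x(Q) = 1195/3 (x(Q) = -⅓*(-1195) = 1195/3)
G = I*√1462146/3 (G = √(1195/3 - 162859) = √(-487382/3) = I*√1462146/3 ≈ 403.06*I)
d = -1893200639777/1714221750588 (d = 1271705/(-1392198) + 470253/(-2462612) = 1271705*(-1/1392198) + 470253*(-1/2462612) = -1271705/1392198 - 470253/2462612 = -1893200639777/1714221750588 ≈ -1.1044)
√(G + d) = √(I*√1462146/3 - 1893200639777/1714221750588) = √(-1893200639777/1714221750588 + I*√1462146/3)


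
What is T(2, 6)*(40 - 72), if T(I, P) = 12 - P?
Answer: -192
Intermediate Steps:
T(2, 6)*(40 - 72) = (12 - 1*6)*(40 - 72) = (12 - 6)*(-32) = 6*(-32) = -192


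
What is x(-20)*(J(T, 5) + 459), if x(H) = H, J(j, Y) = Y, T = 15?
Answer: -9280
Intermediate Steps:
x(-20)*(J(T, 5) + 459) = -20*(5 + 459) = -20*464 = -9280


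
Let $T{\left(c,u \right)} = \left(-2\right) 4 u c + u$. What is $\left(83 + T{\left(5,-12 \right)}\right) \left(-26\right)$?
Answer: $-14326$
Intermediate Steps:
$T{\left(c,u \right)} = u - 8 c u$ ($T{\left(c,u \right)} = - 8 u c + u = - 8 c u + u = u - 8 c u$)
$\left(83 + T{\left(5,-12 \right)}\right) \left(-26\right) = \left(83 - 12 \left(1 - 40\right)\right) \left(-26\right) = \left(83 - -468\right) \left(-26\right) = \left(83 + 468\right) \left(-26\right) = 551 \left(-26\right) = -14326$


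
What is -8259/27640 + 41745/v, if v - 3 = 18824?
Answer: 998339607/520378280 ≈ 1.9185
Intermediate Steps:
v = 18827 (v = 3 + 18824 = 18827)
-8259/27640 + 41745/v = -8259/27640 + 41745/18827 = 998339607/520378280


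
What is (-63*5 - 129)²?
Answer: 197136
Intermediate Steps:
(-63*5 - 129)² = (-315 - 129)² = (-444)² = 197136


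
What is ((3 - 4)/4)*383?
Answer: -383/4 ≈ -95.750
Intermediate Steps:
((3 - 4)/4)*383 = -1*¼*383 = -¼*383 = -383/4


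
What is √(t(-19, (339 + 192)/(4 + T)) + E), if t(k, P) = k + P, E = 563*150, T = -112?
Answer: √3039339/6 ≈ 290.56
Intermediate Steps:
E = 84450
t(k, P) = P + k
√(t(-19, (339 + 192)/(4 + T)) + E) = √(((339 + 192)/(4 - 112) - 19) + 84450) = √((531/(-108) - 19) + 84450) = √((531*(-1/108) - 19) + 84450) = √((-59/12 - 19) + 84450) = √(-287/12 + 84450) = √(1013113/12) = √3039339/6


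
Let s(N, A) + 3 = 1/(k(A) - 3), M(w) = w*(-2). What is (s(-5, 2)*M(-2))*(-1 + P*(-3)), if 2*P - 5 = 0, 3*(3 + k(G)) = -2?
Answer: 1071/10 ≈ 107.10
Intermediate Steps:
k(G) = -11/3 (k(G) = -3 + (⅓)*(-2) = -3 - ⅔ = -11/3)
P = 5/2 (P = 5/2 + (½)*0 = 5/2 + 0 = 5/2 ≈ 2.5000)
M(w) = -2*w
s(N, A) = -63/20 (s(N, A) = -3 + 1/(-11/3 - 3) = -3 + 1/(-20/3) = -3 - 3/20 = -63/20)
(s(-5, 2)*M(-2))*(-1 + P*(-3)) = (-(-63)*(-2)/10)*(-1 + (5/2)*(-3)) = (-63/20*4)*(-1 - 15/2) = -63/5*(-17/2) = 1071/10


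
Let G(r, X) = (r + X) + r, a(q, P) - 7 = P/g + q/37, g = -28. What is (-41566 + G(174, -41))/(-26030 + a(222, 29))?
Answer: 385084/242835 ≈ 1.5858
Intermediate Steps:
a(q, P) = 7 - P/28 + q/37 (a(q, P) = 7 + (P/(-28) + q/37) = 7 + (P*(-1/28) + q*(1/37)) = 7 + (-P/28 + q/37) = 7 - P/28 + q/37)
G(r, X) = X + 2*r (G(r, X) = (X + r) + r = X + 2*r)
(-41566 + G(174, -41))/(-26030 + a(222, 29)) = (-41566 + (-41 + 2*174))/(-26030 + (7 - 1/28*29 + (1/37)*222)) = (-41566 + (-41 + 348))/(-26030 + (7 - 29/28 + 6)) = (-41566 + 307)/(-26030 + 335/28) = -41259/(-728505/28) = -41259*(-28/728505) = 385084/242835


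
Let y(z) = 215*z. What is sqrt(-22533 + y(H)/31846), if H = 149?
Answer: I*sqrt(22851220958018)/31846 ≈ 150.11*I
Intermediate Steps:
sqrt(-22533 + y(H)/31846) = sqrt(-22533 + (215*149)/31846) = sqrt(-22533 + 32035*(1/31846)) = sqrt(-22533 + 32035/31846) = sqrt(-717553883/31846) = I*sqrt(22851220958018)/31846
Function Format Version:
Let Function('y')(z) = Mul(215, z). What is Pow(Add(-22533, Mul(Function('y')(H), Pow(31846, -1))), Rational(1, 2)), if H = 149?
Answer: Mul(Rational(1, 31846), I, Pow(22851220958018, Rational(1, 2))) ≈ Mul(150.11, I)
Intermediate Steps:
Pow(Add(-22533, Mul(Function('y')(H), Pow(31846, -1))), Rational(1, 2)) = Pow(Add(-22533, Mul(Mul(215, 149), Pow(31846, -1))), Rational(1, 2)) = Pow(Add(-22533, Mul(32035, Rational(1, 31846))), Rational(1, 2)) = Pow(Add(-22533, Rational(32035, 31846)), Rational(1, 2)) = Pow(Rational(-717553883, 31846), Rational(1, 2)) = Mul(Rational(1, 31846), I, Pow(22851220958018, Rational(1, 2)))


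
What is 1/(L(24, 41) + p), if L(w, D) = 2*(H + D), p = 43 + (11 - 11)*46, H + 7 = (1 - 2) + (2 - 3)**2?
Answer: 1/111 ≈ 0.0090090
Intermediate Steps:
H = -7 (H = -7 + ((1 - 2) + (2 - 3)**2) = -7 + (-1 + (-1)**2) = -7 + (-1 + 1) = -7 + 0 = -7)
p = 43 (p = 43 + 0*46 = 43 + 0 = 43)
L(w, D) = -14 + 2*D (L(w, D) = 2*(-7 + D) = -14 + 2*D)
1/(L(24, 41) + p) = 1/((-14 + 2*41) + 43) = 1/((-14 + 82) + 43) = 1/(68 + 43) = 1/111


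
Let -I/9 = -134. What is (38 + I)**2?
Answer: 1547536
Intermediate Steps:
I = 1206 (I = -9*(-134) = 1206)
(38 + I)**2 = (38 + 1206)**2 = 1244**2 = 1547536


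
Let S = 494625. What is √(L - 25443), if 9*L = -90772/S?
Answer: I*√2240904214025895/296775 ≈ 159.51*I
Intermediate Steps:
L = -90772/4451625 (L = (-90772/494625)/9 = (-90772*1/494625)/9 = (⅑)*(-90772/494625) = -90772/4451625 ≈ -0.020391)
√(L - 25443) = √(-90772/4451625 - 25443) = √(-113262785647/4451625) = I*√2240904214025895/296775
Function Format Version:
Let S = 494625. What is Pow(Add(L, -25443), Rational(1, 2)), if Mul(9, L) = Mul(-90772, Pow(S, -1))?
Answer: Mul(Rational(1, 296775), I, Pow(2240904214025895, Rational(1, 2))) ≈ Mul(159.51, I)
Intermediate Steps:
L = Rational(-90772, 4451625) (L = Mul(Rational(1, 9), Mul(-90772, Pow(494625, -1))) = Mul(Rational(1, 9), Mul(-90772, Rational(1, 494625))) = Mul(Rational(1, 9), Rational(-90772, 494625)) = Rational(-90772, 4451625) ≈ -0.020391)
Pow(Add(L, -25443), Rational(1, 2)) = Pow(Add(Rational(-90772, 4451625), -25443), Rational(1, 2)) = Pow(Rational(-113262785647, 4451625), Rational(1, 2)) = Mul(Rational(1, 296775), I, Pow(2240904214025895, Rational(1, 2)))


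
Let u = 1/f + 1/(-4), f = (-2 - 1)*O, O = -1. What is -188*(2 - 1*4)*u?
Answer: 94/3 ≈ 31.333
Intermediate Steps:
f = 3 (f = (-2 - 1)*(-1) = -3*(-1) = 3)
u = 1/12 (u = 1/3 + 1/(-4) = 1*(⅓) + 1*(-¼) = ⅓ - ¼ = 1/12 ≈ 0.083333)
-188*(2 - 1*4)*u = -188*(2 - 1*4)/12 = -188*(2 - 4)/12 = -(-376)/12 = -188*(-⅙) = 94/3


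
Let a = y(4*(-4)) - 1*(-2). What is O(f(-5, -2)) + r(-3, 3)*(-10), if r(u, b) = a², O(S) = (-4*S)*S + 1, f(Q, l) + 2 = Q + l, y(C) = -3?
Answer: -333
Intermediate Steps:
a = -1 (a = -3 - 1*(-2) = -3 + 2 = -1)
f(Q, l) = -2 + Q + l (f(Q, l) = -2 + (Q + l) = -2 + Q + l)
O(S) = 1 - 4*S² (O(S) = -4*S² + 1 = 1 - 4*S²)
r(u, b) = 1 (r(u, b) = (-1)² = 1)
O(f(-5, -2)) + r(-3, 3)*(-10) = (1 - 4*(-2 - 5 - 2)²) + 1*(-10) = (1 - 4*(-9)²) - 10 = (1 - 4*81) - 10 = (1 - 324) - 10 = -323 - 10 = -333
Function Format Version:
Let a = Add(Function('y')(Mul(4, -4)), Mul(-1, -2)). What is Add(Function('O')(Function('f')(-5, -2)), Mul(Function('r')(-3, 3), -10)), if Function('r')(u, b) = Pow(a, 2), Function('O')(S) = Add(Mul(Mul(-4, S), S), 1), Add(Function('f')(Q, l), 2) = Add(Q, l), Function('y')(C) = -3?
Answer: -333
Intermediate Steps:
a = -1 (a = Add(-3, Mul(-1, -2)) = Add(-3, 2) = -1)
Function('f')(Q, l) = Add(-2, Q, l) (Function('f')(Q, l) = Add(-2, Add(Q, l)) = Add(-2, Q, l))
Function('O')(S) = Add(1, Mul(-4, Pow(S, 2))) (Function('O')(S) = Add(Mul(-4, Pow(S, 2)), 1) = Add(1, Mul(-4, Pow(S, 2))))
Function('r')(u, b) = 1 (Function('r')(u, b) = Pow(-1, 2) = 1)
Add(Function('O')(Function('f')(-5, -2)), Mul(Function('r')(-3, 3), -10)) = Add(Add(1, Mul(-4, Pow(Add(-2, -5, -2), 2))), Mul(1, -10)) = Add(Add(1, Mul(-4, Pow(-9, 2))), -10) = Add(Add(1, Mul(-4, 81)), -10) = Add(Add(1, -324), -10) = Add(-323, -10) = -333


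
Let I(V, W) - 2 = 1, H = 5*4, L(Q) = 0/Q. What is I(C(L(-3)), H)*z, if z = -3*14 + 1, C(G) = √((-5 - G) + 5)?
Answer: -123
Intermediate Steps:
L(Q) = 0
C(G) = √(-G)
H = 20
I(V, W) = 3 (I(V, W) = 2 + 1 = 3)
z = -41 (z = -42 + 1 = -41)
I(C(L(-3)), H)*z = 3*(-41) = -123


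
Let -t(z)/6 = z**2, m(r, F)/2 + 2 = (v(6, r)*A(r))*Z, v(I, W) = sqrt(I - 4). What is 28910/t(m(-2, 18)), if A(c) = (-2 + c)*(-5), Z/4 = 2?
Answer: -61679485/2621030416 - 144550*sqrt(2)/491443203 ≈ -0.023948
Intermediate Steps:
Z = 8 (Z = 4*2 = 8)
A(c) = 10 - 5*c
v(I, W) = sqrt(-4 + I)
m(r, F) = -4 + 16*sqrt(2)*(10 - 5*r) (m(r, F) = -4 + 2*((sqrt(-4 + 6)*(10 - 5*r))*8) = -4 + 2*((sqrt(2)*(10 - 5*r))*8) = -4 + 2*(8*sqrt(2)*(10 - 5*r)) = -4 + 16*sqrt(2)*(10 - 5*r))
t(z) = -6*z**2
28910/t(m(-2, 18)) = 28910/((-6*(-4 + 80*sqrt(2)*(2 - 1*(-2)))**2)) = 28910/((-6*(-4 + 80*sqrt(2)*(2 + 2))**2)) = 28910/((-6*(-4 + 80*sqrt(2)*4)**2)) = 28910/((-6*(-4 + 320*sqrt(2))**2)) = 28910*(-1/(6*(-4 + 320*sqrt(2))**2)) = -14455/(3*(-4 + 320*sqrt(2))**2)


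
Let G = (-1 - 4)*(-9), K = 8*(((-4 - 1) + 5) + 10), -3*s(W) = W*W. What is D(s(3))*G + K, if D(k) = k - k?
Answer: 80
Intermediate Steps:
s(W) = -W²/3 (s(W) = -W*W/3 = -W²/3)
K = 80 (K = 8*((-5 + 5) + 10) = 8*(0 + 10) = 8*10 = 80)
G = 45 (G = -5*(-9) = 45)
D(k) = 0
D(s(3))*G + K = 0*45 + 80 = 0 + 80 = 80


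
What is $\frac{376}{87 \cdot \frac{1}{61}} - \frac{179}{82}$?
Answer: $\frac{1865179}{7134} \approx 261.45$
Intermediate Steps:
$\frac{376}{87 \cdot \frac{1}{61}} - \frac{179}{82} = \frac{376}{\frac{87}{61}} - \frac{179}{82} = 376 \cdot \frac{61}{87} - \frac{179}{82} = \frac{22936}{87} - \frac{179}{82} = \frac{1865179}{7134}$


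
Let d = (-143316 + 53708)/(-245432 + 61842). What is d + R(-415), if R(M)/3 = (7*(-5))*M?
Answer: 4000011929/91795 ≈ 43576.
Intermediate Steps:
R(M) = -105*M (R(M) = 3*((7*(-5))*M) = 3*(-35*M) = -105*M)
d = 44804/91795 (d = -89608/(-183590) = -89608*(-1/183590) = 44804/91795 ≈ 0.48809)
d + R(-415) = 44804/91795 - 105*(-415) = 44804/91795 + 43575 = 4000011929/91795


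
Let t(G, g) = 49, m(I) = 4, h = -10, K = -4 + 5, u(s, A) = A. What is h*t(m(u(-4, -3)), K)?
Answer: -490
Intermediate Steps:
K = 1
h*t(m(u(-4, -3)), K) = -10*49 = -490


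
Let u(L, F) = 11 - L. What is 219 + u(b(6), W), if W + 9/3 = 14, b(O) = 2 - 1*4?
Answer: 232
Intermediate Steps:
b(O) = -2 (b(O) = 2 - 4 = -2)
W = 11 (W = -3 + 14 = 11)
219 + u(b(6), W) = 219 + (11 - 1*(-2)) = 219 + (11 + 2) = 219 + 13 = 232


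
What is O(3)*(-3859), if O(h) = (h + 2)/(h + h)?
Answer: -19295/6 ≈ -3215.8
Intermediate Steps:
O(h) = (2 + h)/(2*h) (O(h) = (2 + h)/((2*h)) = (2 + h)*(1/(2*h)) = (2 + h)/(2*h))
O(3)*(-3859) = ((½)*(2 + 3)/3)*(-3859) = ((½)*(⅓)*5)*(-3859) = (⅚)*(-3859) = -19295/6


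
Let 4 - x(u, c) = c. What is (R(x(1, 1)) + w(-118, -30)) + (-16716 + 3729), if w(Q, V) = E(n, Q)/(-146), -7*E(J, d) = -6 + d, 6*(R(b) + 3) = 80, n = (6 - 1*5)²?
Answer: -19893416/1533 ≈ -12977.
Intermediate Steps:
x(u, c) = 4 - c
n = 1 (n = (6 - 5)² = 1² = 1)
R(b) = 31/3 (R(b) = -3 + (⅙)*80 = -3 + 40/3 = 31/3)
E(J, d) = 6/7 - d/7 (E(J, d) = -(-6 + d)/7 = 6/7 - d/7)
w(Q, V) = -3/511 + Q/1022 (w(Q, V) = (6/7 - Q/7)/(-146) = (6/7 - Q/7)*(-1/146) = -3/511 + Q/1022)
(R(x(1, 1)) + w(-118, -30)) + (-16716 + 3729) = (31/3 + (-3/511 + (1/1022)*(-118))) + (-16716 + 3729) = (31/3 + (-3/511 - 59/511)) - 12987 = (31/3 - 62/511) - 12987 = 15655/1533 - 12987 = -19893416/1533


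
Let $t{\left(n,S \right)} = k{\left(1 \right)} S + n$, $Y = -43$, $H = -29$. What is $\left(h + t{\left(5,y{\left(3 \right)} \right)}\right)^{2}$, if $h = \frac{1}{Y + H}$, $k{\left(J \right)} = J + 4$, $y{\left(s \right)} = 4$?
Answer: $\frac{3236401}{5184} \approx 624.31$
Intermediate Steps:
$k{\left(J \right)} = 4 + J$
$t{\left(n,S \right)} = n + 5 S$ ($t{\left(n,S \right)} = \left(4 + 1\right) S + n = 5 S + n = n + 5 S$)
$h = - \frac{1}{72}$ ($h = \frac{1}{-43 - 29} = \frac{1}{-72} = - \frac{1}{72} \approx -0.013889$)
$\left(h + t{\left(5,y{\left(3 \right)} \right)}\right)^{2} = \left(- \frac{1}{72} + \left(5 + 5 \cdot 4\right)\right)^{2} = \left(- \frac{1}{72} + \left(5 + 20\right)\right)^{2} = \left(- \frac{1}{72} + 25\right)^{2} = \left(\frac{1799}{72}\right)^{2} = \frac{3236401}{5184}$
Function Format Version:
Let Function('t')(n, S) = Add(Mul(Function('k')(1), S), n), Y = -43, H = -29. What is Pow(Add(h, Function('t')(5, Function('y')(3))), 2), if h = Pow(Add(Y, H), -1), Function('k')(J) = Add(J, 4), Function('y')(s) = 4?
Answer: Rational(3236401, 5184) ≈ 624.31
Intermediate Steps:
Function('k')(J) = Add(4, J)
Function('t')(n, S) = Add(n, Mul(5, S)) (Function('t')(n, S) = Add(Mul(Add(4, 1), S), n) = Add(Mul(5, S), n) = Add(n, Mul(5, S)))
h = Rational(-1, 72) (h = Pow(Add(-43, -29), -1) = Pow(-72, -1) = Rational(-1, 72) ≈ -0.013889)
Pow(Add(h, Function('t')(5, Function('y')(3))), 2) = Pow(Add(Rational(-1, 72), Add(5, Mul(5, 4))), 2) = Pow(Add(Rational(-1, 72), Add(5, 20)), 2) = Pow(Add(Rational(-1, 72), 25), 2) = Pow(Rational(1799, 72), 2) = Rational(3236401, 5184)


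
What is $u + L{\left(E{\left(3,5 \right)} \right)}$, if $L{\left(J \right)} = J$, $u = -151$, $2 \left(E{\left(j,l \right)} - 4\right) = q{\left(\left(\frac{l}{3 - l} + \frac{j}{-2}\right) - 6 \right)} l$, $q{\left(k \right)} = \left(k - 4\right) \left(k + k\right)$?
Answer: $553$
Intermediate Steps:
$q{\left(k \right)} = 2 k \left(-4 + k\right)$ ($q{\left(k \right)} = \left(-4 + k\right) 2 k = 2 k \left(-4 + k\right)$)
$E{\left(j,l \right)} = 4 + l \left(-10 - \frac{j}{2} + \frac{l}{3 - l}\right) \left(-6 - \frac{j}{2} + \frac{l}{3 - l}\right)$ ($E{\left(j,l \right)} = 4 + \frac{2 \left(\left(\frac{l}{3 - l} + \frac{j}{-2}\right) - 6\right) \left(-4 - \left(6 - \frac{j}{-2} - \frac{l}{3 - l}\right)\right) l}{2} = 4 + \frac{2 \left(\left(\frac{l}{3 - l} + j \left(- \frac{1}{2}\right)\right) - 6\right) \left(-4 - \left(6 - j \left(- \frac{1}{2}\right) - \frac{l}{3 - l}\right)\right) l}{2} = 4 + \frac{2 \left(\left(\frac{l}{3 - l} - \frac{j}{2}\right) - 6\right) \left(-4 - \left(6 + \frac{j}{2} - \frac{l}{3 - l}\right)\right) l}{2} = 4 + \frac{2 \left(\left(- \frac{j}{2} + \frac{l}{3 - l}\right) - 6\right) \left(-4 - \left(6 + \frac{j}{2} - \frac{l}{3 - l}\right)\right) l}{2} = 4 + \frac{2 \left(-6 - \frac{j}{2} + \frac{l}{3 - l}\right) \left(-4 - \left(6 + \frac{j}{2} - \frac{l}{3 - l}\right)\right) l}{2} = 4 + \frac{2 \left(-6 - \frac{j}{2} + \frac{l}{3 - l}\right) \left(-10 - \frac{j}{2} + \frac{l}{3 - l}\right) l}{2} = 4 + \frac{2 \left(-10 - \frac{j}{2} + \frac{l}{3 - l}\right) \left(-6 - \frac{j}{2} + \frac{l}{3 - l}\right) l}{2} = 4 + \frac{2 l \left(-10 - \frac{j}{2} + \frac{l}{3 - l}\right) \left(-6 - \frac{j}{2} + \frac{l}{3 - l}\right)}{2} = 4 + l \left(-10 - \frac{j}{2} + \frac{l}{3 - l}\right) \left(-6 - \frac{j}{2} + \frac{l}{3 - l}\right)$)
$u + L{\left(E{\left(3,5 \right)} \right)} = -151 + \frac{16 \left(-3 + 5\right)^{2} + 5 \left(2 \cdot 5 + \left(-3 + 5\right) \left(12 + 3\right)\right) \left(-24 + 10 \cdot 5 + \left(-3 + 5\right) \left(12 + 3\right)\right)}{4 \left(-3 + 5\right)^{2}} = -151 + \frac{16 \cdot 2^{2} + 5 \left(10 + 2 \cdot 15\right) \left(-24 + 50 + 2 \cdot 15\right)}{4 \cdot 4} = -151 + \frac{1}{4} \cdot \frac{1}{4} \left(16 \cdot 4 + 5 \left(10 + 30\right) \left(-24 + 50 + 30\right)\right) = -151 + \frac{1}{4} \cdot \frac{1}{4} \left(64 + 5 \cdot 40 \cdot 56\right) = -151 + \frac{1}{4} \cdot \frac{1}{4} \left(64 + 11200\right) = -151 + \frac{1}{4} \cdot \frac{1}{4} \cdot 11264 = -151 + 704 = 553$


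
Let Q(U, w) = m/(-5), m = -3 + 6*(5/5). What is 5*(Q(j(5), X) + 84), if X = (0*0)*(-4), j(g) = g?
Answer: 417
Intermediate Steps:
X = 0 (X = 0*(-4) = 0)
m = 3 (m = -3 + 6*(5*(1/5)) = -3 + 6*1 = -3 + 6 = 3)
Q(U, w) = -3/5 (Q(U, w) = 3/(-5) = 3*(-1/5) = -3/5)
5*(Q(j(5), X) + 84) = 5*(-3/5 + 84) = 5*(417/5) = 417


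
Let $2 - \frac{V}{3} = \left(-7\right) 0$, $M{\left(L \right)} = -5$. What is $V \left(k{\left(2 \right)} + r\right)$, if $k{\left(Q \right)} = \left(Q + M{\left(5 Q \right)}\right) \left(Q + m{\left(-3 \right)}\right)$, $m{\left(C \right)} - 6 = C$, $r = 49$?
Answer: $204$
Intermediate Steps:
$m{\left(C \right)} = 6 + C$
$V = 6$ ($V = 6 - 3 \left(\left(-7\right) 0\right) = 6 - 0 = 6 + 0 = 6$)
$k{\left(Q \right)} = \left(-5 + Q\right) \left(3 + Q\right)$ ($k{\left(Q \right)} = \left(Q - 5\right) \left(Q + \left(6 - 3\right)\right) = \left(-5 + Q\right) \left(Q + 3\right) = \left(-5 + Q\right) \left(3 + Q\right)$)
$V \left(k{\left(2 \right)} + r\right) = 6 \left(\left(-15 + 2^{2} - 4\right) + 49\right) = 6 \left(\left(-15 + 4 - 4\right) + 49\right) = 6 \left(-15 + 49\right) = 6 \cdot 34 = 204$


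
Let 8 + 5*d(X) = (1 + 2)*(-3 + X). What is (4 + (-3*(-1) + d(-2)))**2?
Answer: 144/25 ≈ 5.7600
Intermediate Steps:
d(X) = -17/5 + 3*X/5 (d(X) = -8/5 + ((1 + 2)*(-3 + X))/5 = -8/5 + (3*(-3 + X))/5 = -8/5 + (-9 + 3*X)/5 = -8/5 + (-9/5 + 3*X/5) = -17/5 + 3*X/5)
(4 + (-3*(-1) + d(-2)))**2 = (4 + (-3*(-1) + (-17/5 + (3/5)*(-2))))**2 = (4 + (3 + (-17/5 - 6/5)))**2 = (4 + (3 - 23/5))**2 = (4 - 8/5)**2 = (12/5)**2 = 144/25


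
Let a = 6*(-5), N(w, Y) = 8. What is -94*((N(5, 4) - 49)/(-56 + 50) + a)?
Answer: 6533/3 ≈ 2177.7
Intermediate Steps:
a = -30
-94*((N(5, 4) - 49)/(-56 + 50) + a) = -94*((8 - 49)/(-56 + 50) - 30) = -94*(-41/(-6) - 30) = -94*(-41*(-1/6) - 30) = -94*(41/6 - 30) = -94*(-139/6) = 6533/3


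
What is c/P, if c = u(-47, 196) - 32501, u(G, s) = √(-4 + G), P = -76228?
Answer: 32501/76228 - I*√51/76228 ≈ 0.42637 - 9.3685e-5*I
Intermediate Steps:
c = -32501 + I*√51 (c = √(-4 - 47) - 32501 = √(-51) - 32501 = I*√51 - 32501 = -32501 + I*√51 ≈ -32501.0 + 7.1414*I)
c/P = (-32501 + I*√51)/(-76228) = (-32501 + I*√51)*(-1/76228) = 32501/76228 - I*√51/76228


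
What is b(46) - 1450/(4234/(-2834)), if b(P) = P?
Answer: 74208/73 ≈ 1016.5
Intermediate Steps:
b(46) - 1450/(4234/(-2834)) = 46 - 1450/(4234/(-2834)) = 46 - 1450/(4234*(-1/2834)) = 46 - 1450/(-2117/1417) = 46 - 1450*(-1417)/2117 = 46 - 1*(-70850/73) = 46 + 70850/73 = 74208/73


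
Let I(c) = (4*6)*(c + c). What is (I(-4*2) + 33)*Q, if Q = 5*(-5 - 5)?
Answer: 17550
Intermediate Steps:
Q = -50 (Q = 5*(-10) = -50)
I(c) = 48*c (I(c) = 24*(2*c) = 48*c)
(I(-4*2) + 33)*Q = (48*(-4*2) + 33)*(-50) = (48*(-8) + 33)*(-50) = (-384 + 33)*(-50) = -351*(-50) = 17550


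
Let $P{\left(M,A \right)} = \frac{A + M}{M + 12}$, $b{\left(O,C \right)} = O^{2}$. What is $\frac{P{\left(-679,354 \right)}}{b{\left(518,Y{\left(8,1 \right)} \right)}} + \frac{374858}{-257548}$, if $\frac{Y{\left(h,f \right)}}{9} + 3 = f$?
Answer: $- \frac{16772260689391}{11523477117796} \approx -1.4555$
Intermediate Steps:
$Y{\left(h,f \right)} = -27 + 9 f$
$P{\left(M,A \right)} = \frac{A + M}{12 + M}$
$\frac{P{\left(-679,354 \right)}}{b{\left(518,Y{\left(8,1 \right)} \right)}} + \frac{374858}{-257548} = \frac{\frac{1}{12 - 679} \left(354 - 679\right)}{518^{2}} + \frac{374858}{-257548} = \frac{\frac{1}{-667} \left(-325\right)}{268324} + 374858 \left(- \frac{1}{257548}\right) = \left(- \frac{1}{667}\right) \left(-325\right) \frac{1}{268324} - \frac{187429}{128774} = \frac{325}{667} \cdot \frac{1}{268324} - \frac{187429}{128774} = \frac{325}{178972108} - \frac{187429}{128774} = - \frac{16772260689391}{11523477117796}$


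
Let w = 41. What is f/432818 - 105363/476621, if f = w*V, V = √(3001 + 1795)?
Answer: -105363/476621 + 41*√1199/216409 ≈ -0.21450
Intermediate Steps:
V = 2*√1199 (V = √4796 = 2*√1199 ≈ 69.253)
f = 82*√1199 (f = 41*(2*√1199) = 82*√1199 ≈ 2839.4)
f/432818 - 105363/476621 = (82*√1199)/432818 - 105363/476621 = (82*√1199)*(1/432818) - 105363*1/476621 = 41*√1199/216409 - 105363/476621 = -105363/476621 + 41*√1199/216409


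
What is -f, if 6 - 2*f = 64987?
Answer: 64981/2 ≈ 32491.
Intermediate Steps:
f = -64981/2 (f = 3 - ½*64987 = 3 - 64987/2 = -64981/2 ≈ -32491.)
-f = -1*(-64981/2) = 64981/2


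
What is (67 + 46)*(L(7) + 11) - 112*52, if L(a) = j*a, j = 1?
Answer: -3790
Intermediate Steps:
L(a) = a (L(a) = 1*a = a)
(67 + 46)*(L(7) + 11) - 112*52 = (67 + 46)*(7 + 11) - 112*52 = 113*18 - 5824 = 2034 - 5824 = -3790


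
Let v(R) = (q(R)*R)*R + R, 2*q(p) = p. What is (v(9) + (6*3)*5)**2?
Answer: 859329/4 ≈ 2.1483e+5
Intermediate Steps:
q(p) = p/2
v(R) = R + R**3/2 (v(R) = ((R/2)*R)*R + R = (R**2/2)*R + R = R**3/2 + R = R + R**3/2)
(v(9) + (6*3)*5)**2 = ((9 + (1/2)*9**3) + (6*3)*5)**2 = ((9 + (1/2)*729) + 18*5)**2 = ((9 + 729/2) + 90)**2 = (747/2 + 90)**2 = (927/2)**2 = 859329/4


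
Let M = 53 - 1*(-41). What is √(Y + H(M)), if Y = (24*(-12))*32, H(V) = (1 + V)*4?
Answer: 94*I ≈ 94.0*I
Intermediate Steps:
M = 94 (M = 53 + 41 = 94)
H(V) = 4 + 4*V
Y = -9216 (Y = -288*32 = -9216)
√(Y + H(M)) = √(-9216 + (4 + 4*94)) = √(-9216 + (4 + 376)) = √(-9216 + 380) = √(-8836) = 94*I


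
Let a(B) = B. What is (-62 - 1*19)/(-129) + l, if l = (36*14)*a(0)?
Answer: 27/43 ≈ 0.62791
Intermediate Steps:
l = 0 (l = (36*14)*0 = 504*0 = 0)
(-62 - 1*19)/(-129) + l = (-62 - 1*19)/(-129) + 0 = -(-62 - 19)/129 + 0 = -1/129*(-81) + 0 = 27/43 + 0 = 27/43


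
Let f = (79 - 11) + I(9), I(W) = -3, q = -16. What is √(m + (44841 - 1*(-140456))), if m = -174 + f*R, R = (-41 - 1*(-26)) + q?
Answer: 2*√45777 ≈ 427.91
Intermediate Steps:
f = 65 (f = (79 - 11) - 3 = 68 - 3 = 65)
R = -31 (R = (-41 - 1*(-26)) - 16 = (-41 + 26) - 16 = -15 - 16 = -31)
m = -2189 (m = -174 + 65*(-31) = -174 - 2015 = -2189)
√(m + (44841 - 1*(-140456))) = √(-2189 + (44841 - 1*(-140456))) = √(-2189 + (44841 + 140456)) = √(-2189 + 185297) = √183108 = 2*√45777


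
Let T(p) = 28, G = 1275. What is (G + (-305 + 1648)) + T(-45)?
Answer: 2646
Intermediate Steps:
(G + (-305 + 1648)) + T(-45) = (1275 + (-305 + 1648)) + 28 = (1275 + 1343) + 28 = 2618 + 28 = 2646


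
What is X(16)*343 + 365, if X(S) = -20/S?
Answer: -255/4 ≈ -63.750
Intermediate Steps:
X(16)*343 + 365 = -20/16*343 + 365 = -20*1/16*343 + 365 = -5/4*343 + 365 = -1715/4 + 365 = -255/4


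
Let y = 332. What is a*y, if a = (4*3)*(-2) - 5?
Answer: -9628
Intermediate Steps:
a = -29 (a = 12*(-2) - 5 = -24 - 5 = -29)
a*y = -29*332 = -9628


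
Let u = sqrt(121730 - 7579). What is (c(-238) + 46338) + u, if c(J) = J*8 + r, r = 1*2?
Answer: 44436 + sqrt(114151) ≈ 44774.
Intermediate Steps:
r = 2
c(J) = 2 + 8*J (c(J) = J*8 + 2 = 8*J + 2 = 2 + 8*J)
u = sqrt(114151) ≈ 337.86
(c(-238) + 46338) + u = ((2 + 8*(-238)) + 46338) + sqrt(114151) = ((2 - 1904) + 46338) + sqrt(114151) = (-1902 + 46338) + sqrt(114151) = 44436 + sqrt(114151)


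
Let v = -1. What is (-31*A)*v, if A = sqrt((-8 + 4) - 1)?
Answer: 31*I*sqrt(5) ≈ 69.318*I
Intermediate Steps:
A = I*sqrt(5) (A = sqrt(-4 - 1) = sqrt(-5) = I*sqrt(5) ≈ 2.2361*I)
(-31*A)*v = -31*I*sqrt(5)*(-1) = 31*I*sqrt(5)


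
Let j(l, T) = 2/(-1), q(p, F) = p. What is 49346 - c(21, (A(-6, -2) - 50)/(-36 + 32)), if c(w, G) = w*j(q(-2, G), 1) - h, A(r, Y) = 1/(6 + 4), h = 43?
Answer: 49431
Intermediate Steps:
A(r, Y) = 1/10
j(l, T) = -2 (j(l, T) = 2*(-1) = -2)
c(w, G) = -43 - 2*w (c(w, G) = w*(-2) - 1*43 = -2*w - 43 = -43 - 2*w)
49346 - c(21, (A(-6, -2) - 50)/(-36 + 32)) = 49346 - (-43 - 2*21) = 49346 - (-43 - 42) = 49346 - 1*(-85) = 49346 + 85 = 49431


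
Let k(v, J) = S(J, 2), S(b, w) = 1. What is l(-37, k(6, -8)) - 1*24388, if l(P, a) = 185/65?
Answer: -317007/13 ≈ -24385.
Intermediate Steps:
k(v, J) = 1
l(P, a) = 37/13 (l(P, a) = 185*(1/65) = 37/13)
l(-37, k(6, -8)) - 1*24388 = 37/13 - 1*24388 = 37/13 - 24388 = -317007/13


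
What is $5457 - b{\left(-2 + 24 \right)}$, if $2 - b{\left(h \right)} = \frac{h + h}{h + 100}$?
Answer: $\frac{332777}{61} \approx 5455.4$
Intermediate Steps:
$b{\left(h \right)} = 2 - \frac{2 h}{100 + h}$ ($b{\left(h \right)} = 2 - \frac{h + h}{h + 100} = 2 - \frac{2 h}{100 + h}$)
$5457 - b{\left(-2 + 24 \right)} = 5457 - \frac{200}{100 + \left(-2 + 24\right)} = 5457 - \frac{200}{100 + 22} = 5457 - \frac{200}{122} = 5457 - 200 \cdot \frac{1}{122} = 5457 - \frac{100}{61} = \frac{332777}{61}$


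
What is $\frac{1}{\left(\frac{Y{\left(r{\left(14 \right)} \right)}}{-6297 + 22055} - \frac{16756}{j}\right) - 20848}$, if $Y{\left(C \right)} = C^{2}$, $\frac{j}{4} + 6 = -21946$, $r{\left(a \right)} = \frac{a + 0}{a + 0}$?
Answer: $- \frac{172959808}{3605833061077} \approx -4.7967 \cdot 10^{-5}$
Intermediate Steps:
$r{\left(a \right)} = 1$ ($r{\left(a \right)} = \frac{a}{a} = 1$)
$j = -87808$ ($j = -24 + 4 \left(-21946\right) = -24 - 87784 = -87808$)
$\frac{1}{\left(\frac{Y{\left(r{\left(14 \right)} \right)}}{-6297 + 22055} - \frac{16756}{j}\right) - 20848} = \frac{1}{\left(\frac{1^{2}}{-6297 + 22055} - \frac{16756}{-87808}\right) - 20848} = \frac{1}{\left(1 \cdot \frac{1}{15758} - - \frac{4189}{21952}\right) - 20848} = \frac{1}{\left(1 \cdot \frac{1}{15758} + \frac{4189}{21952}\right) - 20848} = \frac{1}{\left(\frac{1}{15758} + \frac{4189}{21952}\right) - 20848} = \frac{1}{\frac{33016107}{172959808} - 20848} = \frac{1}{- \frac{3605833061077}{172959808}} = - \frac{172959808}{3605833061077}$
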